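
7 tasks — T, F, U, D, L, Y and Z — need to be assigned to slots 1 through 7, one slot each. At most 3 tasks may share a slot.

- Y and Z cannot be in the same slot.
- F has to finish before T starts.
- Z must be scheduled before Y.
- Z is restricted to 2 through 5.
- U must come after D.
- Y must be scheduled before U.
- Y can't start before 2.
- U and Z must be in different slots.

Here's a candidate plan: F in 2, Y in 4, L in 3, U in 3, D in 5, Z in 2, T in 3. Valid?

Y can't start before 2 — holds.
U and Z must be in different slots — holds.
F has to finish before T starts — holds.
U must come after D — violated.
Y must be scheduled before U — violated.
Z is restricted to 2 through 5 — holds.
Z must be scheduled before Y — holds.
Y and Z cannot be in the same slot — holds.
At most 3 tasks may share a slot — holds.

Invalid. U must come after D.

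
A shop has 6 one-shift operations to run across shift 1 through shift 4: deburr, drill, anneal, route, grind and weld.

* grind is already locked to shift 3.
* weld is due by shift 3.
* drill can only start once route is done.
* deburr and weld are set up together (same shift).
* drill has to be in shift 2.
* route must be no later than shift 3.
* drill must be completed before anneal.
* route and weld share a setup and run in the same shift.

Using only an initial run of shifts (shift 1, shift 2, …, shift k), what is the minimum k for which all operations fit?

The precedence chain requires at least 3 distinct shifts.
3 works (last occupied shift: shift 3): for example grind in shift 3; weld in shift 1; deburr in shift 1; drill in shift 2; route in shift 1; anneal in shift 3.

3 shifts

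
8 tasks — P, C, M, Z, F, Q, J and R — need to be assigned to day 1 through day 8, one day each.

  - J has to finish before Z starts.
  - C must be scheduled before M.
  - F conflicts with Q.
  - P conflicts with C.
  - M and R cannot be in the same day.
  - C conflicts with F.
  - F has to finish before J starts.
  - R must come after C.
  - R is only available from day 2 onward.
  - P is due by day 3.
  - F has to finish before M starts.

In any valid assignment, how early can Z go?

Precedence pushes Z to at least day 3.
Z at day 3 is achievable: F -> day 1, P -> day 1, M -> day 4, Q -> day 2, J -> day 2, C -> day 2, Z -> day 3, R -> day 3.

day 3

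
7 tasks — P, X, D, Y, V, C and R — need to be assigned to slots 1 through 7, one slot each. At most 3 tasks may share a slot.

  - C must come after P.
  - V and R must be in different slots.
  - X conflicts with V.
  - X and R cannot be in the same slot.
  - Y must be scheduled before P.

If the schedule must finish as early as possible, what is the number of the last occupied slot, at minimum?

The precedence chain requires at least 3 distinct slots.
With at most 3 per slot and 7 tasks, at least 3 slots are needed.
3 works (last occupied slot: 3): for example C=3, R=3, V=2, P=2, X=1, Y=1, D=1.

3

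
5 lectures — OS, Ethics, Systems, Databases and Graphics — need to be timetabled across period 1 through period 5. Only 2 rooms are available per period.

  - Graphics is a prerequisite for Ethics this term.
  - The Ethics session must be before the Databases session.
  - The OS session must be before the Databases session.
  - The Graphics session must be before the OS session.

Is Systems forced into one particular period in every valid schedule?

Systems can be period 1 (e.g. Databases=period 3, Ethics=period 2, Graphics=period 1, OS=period 2, Systems=period 1) or period 2 (e.g. Graphics in period 1; Systems in period 2; Databases in period 4; OS in period 2; Ethics in period 3).

No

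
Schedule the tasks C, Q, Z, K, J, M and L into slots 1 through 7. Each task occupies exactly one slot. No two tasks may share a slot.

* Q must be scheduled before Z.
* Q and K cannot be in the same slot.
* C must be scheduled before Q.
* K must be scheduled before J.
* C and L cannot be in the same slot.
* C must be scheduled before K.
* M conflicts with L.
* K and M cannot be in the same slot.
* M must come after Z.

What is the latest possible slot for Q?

5

Precedence pushes Q to at least 2; downstream work caps Q at 5.
Q at 5 is achievable: Z in 6; J in 3; Q in 5; C in 1; K in 2; M in 7; L in 4.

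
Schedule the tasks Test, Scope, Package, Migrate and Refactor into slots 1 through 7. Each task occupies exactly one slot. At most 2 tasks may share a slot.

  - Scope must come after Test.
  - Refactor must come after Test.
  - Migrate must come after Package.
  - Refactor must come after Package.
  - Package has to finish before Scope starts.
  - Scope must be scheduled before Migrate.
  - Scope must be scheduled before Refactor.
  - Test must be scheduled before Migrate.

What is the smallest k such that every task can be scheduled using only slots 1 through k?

3

The precedence chain requires at least 3 distinct slots.
With at most 2 per slot and 5 tasks, at least 3 slots are needed.
3 works (last occupied slot: 3): for example Refactor -> 3, Scope -> 2, Migrate -> 3, Test -> 1, Package -> 1.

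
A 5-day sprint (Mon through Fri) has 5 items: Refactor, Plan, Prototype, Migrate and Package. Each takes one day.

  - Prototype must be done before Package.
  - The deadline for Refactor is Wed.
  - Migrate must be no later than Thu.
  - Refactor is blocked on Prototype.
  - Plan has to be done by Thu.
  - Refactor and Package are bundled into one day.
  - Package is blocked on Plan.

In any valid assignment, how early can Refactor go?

Precedence pushes Refactor to at least Tue; Refactor's own window allows nothing later than Wed.
Refactor at Tue is achievable: Migrate=Mon; Prototype=Mon; Refactor=Tue; Package=Tue; Plan=Mon.

Tue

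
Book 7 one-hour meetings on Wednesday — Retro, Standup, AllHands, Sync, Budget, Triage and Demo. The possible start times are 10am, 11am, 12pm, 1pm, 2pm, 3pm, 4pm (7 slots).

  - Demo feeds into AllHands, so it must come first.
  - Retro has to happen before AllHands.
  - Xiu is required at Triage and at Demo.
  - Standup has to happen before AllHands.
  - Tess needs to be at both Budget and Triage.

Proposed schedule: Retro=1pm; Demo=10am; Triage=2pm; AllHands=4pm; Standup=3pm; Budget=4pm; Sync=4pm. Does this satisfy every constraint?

Yes

Xiu is required at Triage and at Demo — holds.
Demo feeds into AllHands, so it must come first — holds.
Retro has to happen before AllHands — holds.
Standup has to happen before AllHands — holds.
Tess needs to be at both Budget and Triage — holds.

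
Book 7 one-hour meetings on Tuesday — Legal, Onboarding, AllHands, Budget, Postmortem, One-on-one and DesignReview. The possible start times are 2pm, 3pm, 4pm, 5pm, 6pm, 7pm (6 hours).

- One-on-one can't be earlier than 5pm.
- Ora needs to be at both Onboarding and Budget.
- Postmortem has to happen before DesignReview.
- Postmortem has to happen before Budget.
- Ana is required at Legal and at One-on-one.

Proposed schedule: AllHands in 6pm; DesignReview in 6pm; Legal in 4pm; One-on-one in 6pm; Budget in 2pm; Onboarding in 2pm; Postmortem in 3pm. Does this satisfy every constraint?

One-on-one can't be earlier than 5pm — holds.
Ora needs to be at both Onboarding and Budget — violated.
Postmortem has to happen before DesignReview — holds.
Ana is required at Legal and at One-on-one — holds.
Postmortem has to happen before Budget — violated.

Invalid. Ora needs to be at both Onboarding and Budget.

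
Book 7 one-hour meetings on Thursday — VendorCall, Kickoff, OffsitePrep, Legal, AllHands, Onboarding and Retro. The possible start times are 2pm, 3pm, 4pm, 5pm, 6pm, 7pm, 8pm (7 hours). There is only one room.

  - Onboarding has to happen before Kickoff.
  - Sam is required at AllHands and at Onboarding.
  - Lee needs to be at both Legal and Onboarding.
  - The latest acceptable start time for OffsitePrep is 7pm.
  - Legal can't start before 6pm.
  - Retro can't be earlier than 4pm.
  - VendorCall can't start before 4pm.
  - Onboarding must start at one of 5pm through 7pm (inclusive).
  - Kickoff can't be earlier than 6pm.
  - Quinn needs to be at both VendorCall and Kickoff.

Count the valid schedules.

36

Splitting on VendorCall: it can be 4pm (18), 5pm (6), 6pm (4), 7pm (4), 8pm (4). Listing each branch's schedules as (Kickoff, OffsitePrep, Legal, AllHands, Onboarding, Retro):
VendorCall=4pm: (6pm,2pm,7pm,3pm,5pm,8pm) (6pm,2pm,8pm,3pm,5pm,7pm) (6pm,3pm,7pm,2pm,5pm,8pm) (6pm,3pm,8pm,2pm,5pm,7pm) (7pm,2pm,6pm,3pm,5pm,8pm) (7pm,2pm,8pm,3pm,5pm,6pm) (7pm,2pm,8pm,3pm,6pm,5pm) (7pm,3pm,6pm,2pm,5pm,8pm) (7pm,3pm,8pm,2pm,5pm,6pm) (7pm,3pm,8pm,2pm,6pm,5pm) (8pm,2pm,6pm,3pm,5pm,7pm) (8pm,2pm,6pm,3pm,7pm,5pm) (8pm,2pm,7pm,3pm,5pm,6pm) (8pm,2pm,7pm,3pm,6pm,5pm) (8pm,3pm,6pm,2pm,5pm,7pm) (8pm,3pm,6pm,2pm,7pm,5pm) (8pm,3pm,7pm,2pm,5pm,6pm) (8pm,3pm,7pm,2pm,6pm,5pm) — 18.
VendorCall=5pm: (7pm,2pm,8pm,3pm,6pm,4pm) (7pm,3pm,8pm,2pm,6pm,4pm) (8pm,2pm,6pm,3pm,7pm,4pm) (8pm,2pm,7pm,3pm,6pm,4pm) (8pm,3pm,6pm,2pm,7pm,4pm) (8pm,3pm,7pm,2pm,6pm,4pm) — 6.
VendorCall=6pm: (7pm,2pm,8pm,3pm,5pm,4pm) (7pm,3pm,8pm,2pm,5pm,4pm) (8pm,2pm,7pm,3pm,5pm,4pm) (8pm,3pm,7pm,2pm,5pm,4pm) — 4.
VendorCall=7pm: (6pm,2pm,8pm,3pm,5pm,4pm) (6pm,3pm,8pm,2pm,5pm,4pm) (8pm,2pm,6pm,3pm,5pm,4pm) (8pm,3pm,6pm,2pm,5pm,4pm) — 4.
VendorCall=8pm: (6pm,2pm,7pm,3pm,5pm,4pm) (6pm,3pm,7pm,2pm,5pm,4pm) (7pm,2pm,6pm,3pm,5pm,4pm) (7pm,3pm,6pm,2pm,5pm,4pm) — 4.
Summing: 18 + 6 + 4 + 4 + 4 = 36.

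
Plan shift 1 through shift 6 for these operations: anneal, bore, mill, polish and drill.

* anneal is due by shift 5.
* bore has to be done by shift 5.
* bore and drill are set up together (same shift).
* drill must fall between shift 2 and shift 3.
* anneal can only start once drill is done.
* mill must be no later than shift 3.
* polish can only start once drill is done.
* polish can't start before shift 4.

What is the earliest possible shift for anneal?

shift 3

Precedence pushes anneal to at least shift 3; anneal's own window allows nothing later than shift 5.
anneal at shift 3 is achievable: bore=shift 2, polish=shift 4, mill=shift 1, anneal=shift 3, drill=shift 2.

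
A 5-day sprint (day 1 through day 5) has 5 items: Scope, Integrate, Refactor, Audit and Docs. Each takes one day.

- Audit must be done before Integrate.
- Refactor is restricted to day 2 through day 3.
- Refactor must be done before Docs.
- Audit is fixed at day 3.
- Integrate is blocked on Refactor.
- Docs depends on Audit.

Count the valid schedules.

Splitting on Scope: it can be day 1 (8), day 2 (8), day 3 (8), day 4 (8), day 5 (8). Listing each branch's schedules as (Integrate, Refactor, Audit, Docs) by day number:
Scope=day 1: (4,2,3,4) (4,2,3,5) (4,3,3,4) (4,3,3,5) (5,2,3,4) (5,2,3,5) (5,3,3,4) (5,3,3,5) — 8.
Scope=day 2: (4,2,3,4) (4,2,3,5) (4,3,3,4) (4,3,3,5) (5,2,3,4) (5,2,3,5) (5,3,3,4) (5,3,3,5) — 8.
Scope=day 3: (4,2,3,4) (4,2,3,5) (4,3,3,4) (4,3,3,5) (5,2,3,4) (5,2,3,5) (5,3,3,4) (5,3,3,5) — 8.
Scope=day 4: (4,2,3,4) (4,2,3,5) (4,3,3,4) (4,3,3,5) (5,2,3,4) (5,2,3,5) (5,3,3,4) (5,3,3,5) — 8.
Scope=day 5: (4,2,3,4) (4,2,3,5) (4,3,3,4) (4,3,3,5) (5,2,3,4) (5,2,3,5) (5,3,3,4) (5,3,3,5) — 8.
Summing: 8 + 8 + 8 + 8 + 8 = 40.

40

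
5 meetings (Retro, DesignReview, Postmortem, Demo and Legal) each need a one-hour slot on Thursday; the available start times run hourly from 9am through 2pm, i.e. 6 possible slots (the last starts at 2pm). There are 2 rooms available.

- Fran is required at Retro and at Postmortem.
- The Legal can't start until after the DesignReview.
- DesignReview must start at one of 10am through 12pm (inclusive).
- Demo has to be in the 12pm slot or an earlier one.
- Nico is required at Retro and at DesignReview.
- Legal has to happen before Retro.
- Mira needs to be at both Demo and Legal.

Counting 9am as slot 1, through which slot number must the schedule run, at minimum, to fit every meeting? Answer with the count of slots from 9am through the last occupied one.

4

The precedence chain requires at least 3 distinct slots.
With at most 2 per slot and 5 meetings, at least 3 slots are needed.
Propagating the time windows through the other constraints, Retro can't land before 12pm — that is slot 4 counting from 9am — so the schedule must run through at least 4 slots.
4 works (last occupied slot: 12pm): for example Retro=12pm, Postmortem=9am, Legal=11am, DesignReview=10am, Demo=9am.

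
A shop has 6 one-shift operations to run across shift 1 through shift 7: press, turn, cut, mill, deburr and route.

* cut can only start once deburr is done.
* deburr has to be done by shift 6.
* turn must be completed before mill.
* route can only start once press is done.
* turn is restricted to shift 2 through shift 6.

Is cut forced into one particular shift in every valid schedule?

cut can be shift 2 (e.g. turn in shift 2, press in shift 1, cut in shift 2, deburr in shift 1, route in shift 2, mill in shift 3) or shift 3 (e.g. mill -> shift 3; turn -> shift 2; route -> shift 2; press -> shift 1; cut -> shift 3; deburr -> shift 1).

No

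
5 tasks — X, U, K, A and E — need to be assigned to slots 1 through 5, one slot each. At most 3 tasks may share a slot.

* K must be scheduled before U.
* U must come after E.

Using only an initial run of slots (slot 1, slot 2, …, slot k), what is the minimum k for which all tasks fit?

The precedence chain requires at least 2 distinct slots.
With at most 3 per slot and 5 tasks, at least 2 slots are needed.
2 works (last occupied slot: 2): for example A in 2; K in 1; X in 1; E in 1; U in 2.

2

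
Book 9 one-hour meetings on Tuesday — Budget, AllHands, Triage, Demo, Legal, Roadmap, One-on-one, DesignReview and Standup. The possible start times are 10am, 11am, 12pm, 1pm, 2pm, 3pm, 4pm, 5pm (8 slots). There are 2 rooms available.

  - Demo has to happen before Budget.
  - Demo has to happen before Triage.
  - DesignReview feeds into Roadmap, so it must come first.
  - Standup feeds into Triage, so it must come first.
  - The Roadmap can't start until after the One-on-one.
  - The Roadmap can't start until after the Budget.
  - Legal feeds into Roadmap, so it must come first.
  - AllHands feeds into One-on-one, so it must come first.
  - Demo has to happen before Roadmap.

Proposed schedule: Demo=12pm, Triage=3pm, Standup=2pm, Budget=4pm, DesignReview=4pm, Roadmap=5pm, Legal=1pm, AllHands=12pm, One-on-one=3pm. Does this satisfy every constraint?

Legal feeds into Roadmap, so it must come first — holds.
DesignReview feeds into Roadmap, so it must come first — holds.
Standup feeds into Triage, so it must come first — holds.
The Roadmap can't start until after the Budget — holds.
The Roadmap can't start until after the One-on-one — holds.
There are 2 rooms available — holds.
AllHands feeds into One-on-one, so it must come first — holds.
Demo has to happen before Roadmap — holds.
Demo has to happen before Budget — holds.
Demo has to happen before Triage — holds.

Yes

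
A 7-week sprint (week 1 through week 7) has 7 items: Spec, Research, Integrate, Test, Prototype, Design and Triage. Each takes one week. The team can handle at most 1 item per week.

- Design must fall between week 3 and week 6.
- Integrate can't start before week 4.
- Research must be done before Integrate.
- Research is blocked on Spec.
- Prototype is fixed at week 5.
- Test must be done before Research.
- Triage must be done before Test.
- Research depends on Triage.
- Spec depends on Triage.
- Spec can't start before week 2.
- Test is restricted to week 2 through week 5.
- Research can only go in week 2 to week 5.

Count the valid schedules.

Enumerating: Spec in week 3; Test in week 2; Prototype in week 5; Integrate in week 7; Research in week 4; Design in week 6; Triage in week 1 | Test -> week 3; Spec -> week 2; Prototype -> week 5; Triage -> week 1; Design -> week 6; Research -> week 4; Integrate -> week 7.

2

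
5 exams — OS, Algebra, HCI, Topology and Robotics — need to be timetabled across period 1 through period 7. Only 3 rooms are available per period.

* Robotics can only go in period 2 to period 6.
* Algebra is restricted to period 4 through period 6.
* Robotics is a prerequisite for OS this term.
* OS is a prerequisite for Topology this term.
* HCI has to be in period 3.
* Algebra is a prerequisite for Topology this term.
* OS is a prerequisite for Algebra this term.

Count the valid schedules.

15

Splitting on OS: it can be period 3 (6), period 4 (6), period 5 (3). Listing each branch's schedules as (Algebra, HCI, Topology, Robotics) by period number:
OS=period 3: (4,3,5,2) (4,3,6,2) (4,3,7,2) (5,3,6,2) (5,3,7,2) (6,3,7,2) — 6.
OS=period 4: (5,3,6,2) (5,3,6,3) (5,3,7,2) (5,3,7,3) (6,3,7,2) (6,3,7,3) — 6.
OS=period 5: (6,3,7,2) (6,3,7,3) (6,3,7,4) — 3.
Summing: 6 + 6 + 3 = 15.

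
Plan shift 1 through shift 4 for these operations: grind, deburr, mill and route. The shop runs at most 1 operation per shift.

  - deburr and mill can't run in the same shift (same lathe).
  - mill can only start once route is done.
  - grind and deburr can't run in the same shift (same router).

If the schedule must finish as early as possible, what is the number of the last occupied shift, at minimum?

4

The precedence chain requires at least 2 distinct shifts.
With at most 1 per shift and 4 operations, at least 4 shifts are needed.
4 works (last occupied shift: shift 4): for example deburr in shift 4; mill in shift 2; route in shift 1; grind in shift 3.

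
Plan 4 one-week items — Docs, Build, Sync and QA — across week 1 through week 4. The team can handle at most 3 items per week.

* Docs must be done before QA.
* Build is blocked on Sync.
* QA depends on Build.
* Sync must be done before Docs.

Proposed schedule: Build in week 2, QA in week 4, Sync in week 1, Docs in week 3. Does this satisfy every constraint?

QA depends on Build — holds.
The team can handle at most 3 items per week — holds.
Docs must be done before QA — holds.
Build is blocked on Sync — holds.
Sync must be done before Docs — holds.

Yes, all constraints hold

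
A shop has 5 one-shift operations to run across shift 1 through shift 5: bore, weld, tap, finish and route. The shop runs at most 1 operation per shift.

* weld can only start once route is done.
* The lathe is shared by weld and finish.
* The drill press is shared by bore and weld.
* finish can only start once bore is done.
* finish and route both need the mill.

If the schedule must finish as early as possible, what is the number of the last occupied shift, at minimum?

The precedence chain requires at least 2 distinct shifts.
With at most 1 per shift and 5 operations, at least 5 shifts are needed.
5 works (last occupied shift: shift 5): for example weld=shift 3; bore=shift 1; finish=shift 4; route=shift 2; tap=shift 5.

shift 5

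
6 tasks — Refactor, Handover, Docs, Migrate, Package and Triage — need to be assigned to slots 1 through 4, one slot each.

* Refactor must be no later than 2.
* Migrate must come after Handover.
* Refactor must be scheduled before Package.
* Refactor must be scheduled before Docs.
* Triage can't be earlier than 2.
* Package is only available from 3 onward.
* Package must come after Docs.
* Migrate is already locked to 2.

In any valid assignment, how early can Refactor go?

Refactor's own window allows nothing later than 2.
Refactor at 1 is achievable: Handover -> 1, Docs -> 2, Triage -> 2, Package -> 3, Migrate -> 2, Refactor -> 1.

1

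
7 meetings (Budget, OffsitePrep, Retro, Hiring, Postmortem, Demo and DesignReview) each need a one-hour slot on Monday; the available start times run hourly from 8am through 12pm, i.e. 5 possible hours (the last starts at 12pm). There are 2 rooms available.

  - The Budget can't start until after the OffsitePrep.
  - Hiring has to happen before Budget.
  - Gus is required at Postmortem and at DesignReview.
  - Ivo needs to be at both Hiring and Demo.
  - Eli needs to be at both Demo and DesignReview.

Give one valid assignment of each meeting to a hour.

Budget -> 9am; Postmortem -> 10am; Demo -> 10am; OffsitePrep -> 8am; Retro -> 9am; DesignReview -> 11am; Hiring -> 8am

Checking: Hiring(8am) before Budget(9am); OffsitePrep(8am) before Budget(9am); Hiring(8am) != Demo(10am); Demo(10am) != DesignReview(11am); Postmortem(10am) != DesignReview(11am); max 2 per hour (cap 2).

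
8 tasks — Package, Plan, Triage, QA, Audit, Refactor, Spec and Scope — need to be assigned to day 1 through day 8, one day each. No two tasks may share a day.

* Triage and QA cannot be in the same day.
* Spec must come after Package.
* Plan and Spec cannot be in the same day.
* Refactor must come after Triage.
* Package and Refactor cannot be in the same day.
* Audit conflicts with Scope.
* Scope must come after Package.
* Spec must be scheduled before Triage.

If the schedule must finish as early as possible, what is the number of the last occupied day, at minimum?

day 8

The precedence chain requires at least 4 distinct days.
With at most 1 per day and 8 tasks, at least 8 days are needed.
8 works (last occupied day: day 8): for example Triage in day 3, Scope in day 5, Plan in day 6, QA in day 7, Spec in day 2, Refactor in day 4, Audit in day 8, Package in day 1.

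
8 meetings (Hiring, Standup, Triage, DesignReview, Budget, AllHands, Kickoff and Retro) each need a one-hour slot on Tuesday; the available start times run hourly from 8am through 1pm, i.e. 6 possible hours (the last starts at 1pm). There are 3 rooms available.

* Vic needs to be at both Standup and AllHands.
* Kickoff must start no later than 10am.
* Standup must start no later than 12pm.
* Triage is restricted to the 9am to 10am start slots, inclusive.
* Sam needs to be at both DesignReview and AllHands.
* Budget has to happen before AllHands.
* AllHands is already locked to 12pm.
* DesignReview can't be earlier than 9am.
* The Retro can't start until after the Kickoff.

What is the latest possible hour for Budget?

Downstream work caps Budget at 11am.
Budget at 11am is achievable: Triage=9am, Standup=8am, Hiring=8am, Budget=11am, Kickoff=8am, AllHands=12pm, DesignReview=9am, Retro=9am.

11am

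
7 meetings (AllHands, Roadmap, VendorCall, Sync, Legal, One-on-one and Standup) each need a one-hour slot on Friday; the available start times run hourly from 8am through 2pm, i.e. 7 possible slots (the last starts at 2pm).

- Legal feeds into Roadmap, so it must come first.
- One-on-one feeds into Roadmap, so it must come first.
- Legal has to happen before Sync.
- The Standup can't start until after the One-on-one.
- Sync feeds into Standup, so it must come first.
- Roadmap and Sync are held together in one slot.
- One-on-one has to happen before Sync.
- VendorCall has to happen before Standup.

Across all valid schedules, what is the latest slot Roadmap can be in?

Precedence pushes Roadmap to at least 9am; Roadmap must be in the same slot as Sync, which can't be after 1pm, so Roadmap is at most 1pm.
Roadmap at 1pm is achievable: Standup in 2pm; Legal in 8am; Roadmap in 1pm; AllHands in 8am; One-on-one in 8am; VendorCall in 8am; Sync in 1pm.

1pm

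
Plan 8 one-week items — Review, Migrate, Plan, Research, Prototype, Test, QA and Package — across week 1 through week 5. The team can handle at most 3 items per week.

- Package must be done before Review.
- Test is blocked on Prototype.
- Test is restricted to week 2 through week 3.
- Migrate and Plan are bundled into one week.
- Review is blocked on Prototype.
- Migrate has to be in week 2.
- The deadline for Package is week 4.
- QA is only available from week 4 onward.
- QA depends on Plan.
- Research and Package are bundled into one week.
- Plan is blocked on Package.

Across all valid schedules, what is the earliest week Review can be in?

week 2

Precedence pushes Review to at least week 2.
Review at week 2 is achievable: Package in week 1, Prototype in week 1, Review in week 2, Plan in week 2, QA in week 4, Test in week 3, Migrate in week 2, Research in week 1.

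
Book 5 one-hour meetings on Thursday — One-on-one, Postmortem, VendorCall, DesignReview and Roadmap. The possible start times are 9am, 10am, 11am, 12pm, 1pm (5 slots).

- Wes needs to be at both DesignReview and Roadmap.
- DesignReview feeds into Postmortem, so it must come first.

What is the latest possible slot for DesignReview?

Downstream work caps DesignReview at 12pm.
DesignReview at 12pm is achievable: Roadmap in 9am; One-on-one in 9am; VendorCall in 9am; Postmortem in 1pm; DesignReview in 12pm.

12pm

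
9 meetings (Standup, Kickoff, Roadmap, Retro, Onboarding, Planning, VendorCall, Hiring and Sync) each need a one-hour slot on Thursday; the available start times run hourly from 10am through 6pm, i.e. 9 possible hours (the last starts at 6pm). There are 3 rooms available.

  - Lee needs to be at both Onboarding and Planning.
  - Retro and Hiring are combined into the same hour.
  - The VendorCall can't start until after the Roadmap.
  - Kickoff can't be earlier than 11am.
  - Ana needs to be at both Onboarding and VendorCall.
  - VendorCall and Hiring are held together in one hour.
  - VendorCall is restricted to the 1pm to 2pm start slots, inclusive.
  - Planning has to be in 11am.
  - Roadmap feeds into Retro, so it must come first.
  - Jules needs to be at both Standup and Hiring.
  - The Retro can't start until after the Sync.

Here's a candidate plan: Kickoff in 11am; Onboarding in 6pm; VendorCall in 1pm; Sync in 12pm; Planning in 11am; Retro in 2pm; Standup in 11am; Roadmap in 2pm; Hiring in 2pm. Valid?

No — it violates: The VendorCall can't start until after the Roadmap

Roadmap feeds into Retro, so it must come first — violated.
Kickoff can't be earlier than 11am — holds.
Retro and Hiring are combined into the same hour — holds.
Planning has to be in 11am — holds.
The Retro can't start until after the Sync — holds.
VendorCall and Hiring are held together in one hour — violated.
VendorCall is restricted to the 1pm to 2pm start slots, inclusive — holds.
Jules needs to be at both Standup and Hiring — holds.
There are 3 rooms available — holds.
Lee needs to be at both Onboarding and Planning — holds.
The VendorCall can't start until after the Roadmap — violated.
Ana needs to be at both Onboarding and VendorCall — holds.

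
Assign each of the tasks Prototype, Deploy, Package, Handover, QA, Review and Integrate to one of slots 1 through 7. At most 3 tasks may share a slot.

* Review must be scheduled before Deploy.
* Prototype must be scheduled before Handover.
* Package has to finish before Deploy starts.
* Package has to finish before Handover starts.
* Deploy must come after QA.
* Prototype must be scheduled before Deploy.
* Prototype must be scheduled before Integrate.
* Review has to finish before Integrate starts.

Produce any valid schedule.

Deploy -> 3; Handover -> 2; Package -> 1; QA -> 2; Integrate -> 2; Prototype -> 1; Review -> 1

Checking: Prototype(1) before Deploy(3); Package(1) before Handover(2); Prototype(1) before Integrate(2); Review(1) before Deploy(3); Prototype(1) before Handover(2); Review(1) before Integrate(2); QA(2) before Deploy(3); Package(1) before Deploy(3); max 3 per slot (cap 3).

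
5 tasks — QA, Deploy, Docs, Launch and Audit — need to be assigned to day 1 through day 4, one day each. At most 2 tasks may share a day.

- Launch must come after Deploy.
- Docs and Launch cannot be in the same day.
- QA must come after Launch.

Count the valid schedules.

Splitting on QA: it can be day 3 (10), day 4 (30). Listing each branch's schedules as (Deploy, Docs, Launch, Audit) by day number:
QA=day 3: (1,1,2,2) (1,1,2,3) (1,1,2,4) (1,3,2,1) (1,3,2,2) (1,3,2,4) (1,4,2,1) (1,4,2,2) (1,4,2,3) (1,4,2,4) — 10.
QA=day 4: (1,1,2,2) (1,1,2,3) (1,1,2,4) (1,1,3,2) (1,1,3,3) (1,1,3,4) (1,2,3,1) (1,2,3,2) (1,2,3,3) (1,2,3,4) (1,3,2,1) (1,3,2,2) (1,3,2,3) (1,3,2,4) (1,4,2,1) (1,4,2,2) (1,4,2,3) (1,4,3,1) (1,4,3,2) (1,4,3,3) (2,1,3,1) (2,1,3,2) (2,1,3,3) (2,1,3,4) (2,2,3,1) (2,2,3,3) (2,2,3,4) (2,4,3,1) (2,4,3,2) (2,4,3,3) — 30.
Summing: 10 + 30 = 40.

40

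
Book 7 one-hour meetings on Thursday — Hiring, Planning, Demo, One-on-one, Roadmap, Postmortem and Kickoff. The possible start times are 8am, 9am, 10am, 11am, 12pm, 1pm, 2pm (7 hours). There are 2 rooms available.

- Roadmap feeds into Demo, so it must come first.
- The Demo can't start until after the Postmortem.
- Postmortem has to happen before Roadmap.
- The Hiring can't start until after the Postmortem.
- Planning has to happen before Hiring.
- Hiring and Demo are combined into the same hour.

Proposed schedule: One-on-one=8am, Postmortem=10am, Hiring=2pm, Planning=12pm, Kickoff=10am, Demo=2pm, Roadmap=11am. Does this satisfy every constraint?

Hiring and Demo are combined into the same hour — holds.
The Hiring can't start until after the Postmortem — holds.
The Demo can't start until after the Postmortem — holds.
There are 2 rooms available — holds.
Postmortem has to happen before Roadmap — holds.
Roadmap feeds into Demo, so it must come first — holds.
Planning has to happen before Hiring — holds.

Yes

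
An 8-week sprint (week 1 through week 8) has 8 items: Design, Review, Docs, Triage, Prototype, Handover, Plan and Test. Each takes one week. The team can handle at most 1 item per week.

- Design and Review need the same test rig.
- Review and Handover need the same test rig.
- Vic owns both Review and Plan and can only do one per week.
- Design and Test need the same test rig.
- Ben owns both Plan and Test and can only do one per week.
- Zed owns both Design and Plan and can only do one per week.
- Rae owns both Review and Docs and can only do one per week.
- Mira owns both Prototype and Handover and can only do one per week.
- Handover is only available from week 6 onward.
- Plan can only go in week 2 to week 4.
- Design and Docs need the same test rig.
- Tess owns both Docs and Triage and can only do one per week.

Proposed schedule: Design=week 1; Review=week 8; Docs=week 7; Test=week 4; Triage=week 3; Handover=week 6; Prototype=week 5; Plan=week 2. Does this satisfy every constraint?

Yes, all constraints hold

Review and Handover need the same test rig — holds.
Plan can only go in week 2 to week 4 — holds.
Design and Review need the same test rig — holds.
Tess owns both Docs and Triage and can only do one per week — holds.
Design and Docs need the same test rig — holds.
Ben owns both Plan and Test and can only do one per week — holds.
Handover is only available from week 6 onward — holds.
Mira owns both Prototype and Handover and can only do one per week — holds.
Zed owns both Design and Plan and can only do one per week — holds.
Rae owns both Review and Docs and can only do one per week — holds.
Design and Test need the same test rig — holds.
The team can handle at most 1 item per week — holds.
Vic owns both Review and Plan and can only do one per week — holds.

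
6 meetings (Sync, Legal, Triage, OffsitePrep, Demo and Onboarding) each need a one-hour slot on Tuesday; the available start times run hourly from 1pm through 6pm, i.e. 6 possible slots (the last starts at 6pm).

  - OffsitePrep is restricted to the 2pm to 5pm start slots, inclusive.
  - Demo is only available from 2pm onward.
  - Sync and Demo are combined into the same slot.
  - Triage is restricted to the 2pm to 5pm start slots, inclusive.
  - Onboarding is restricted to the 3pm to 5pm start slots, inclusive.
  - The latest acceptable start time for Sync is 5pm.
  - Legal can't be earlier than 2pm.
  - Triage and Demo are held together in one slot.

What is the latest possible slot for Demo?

Demo is available from 2pm; Demo must be in the same slot as Sync, which can't be after 5pm, so Demo is at most 5pm.
Demo at 5pm is achievable: Legal in 2pm, Onboarding in 3pm, Sync in 5pm, OffsitePrep in 2pm, Triage in 5pm, Demo in 5pm.

5pm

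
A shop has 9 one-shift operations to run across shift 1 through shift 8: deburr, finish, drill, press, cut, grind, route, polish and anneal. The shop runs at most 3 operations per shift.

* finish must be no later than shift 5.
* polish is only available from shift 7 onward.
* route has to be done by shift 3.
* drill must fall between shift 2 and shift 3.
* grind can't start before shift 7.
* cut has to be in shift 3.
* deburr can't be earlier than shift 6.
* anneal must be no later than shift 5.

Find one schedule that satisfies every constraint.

grind in shift 7; deburr in shift 6; cut in shift 3; finish in shift 1; anneal in shift 1; route in shift 1; polish in shift 7; press in shift 2; drill in shift 2

Checking: drill=shift 2 in [shift 2,shift 3]; route=shift 1 in [shift 1,shift 3]; deburr=shift 6 in [shift 6,shift 8]; polish=shift 7 in [shift 7,shift 8]; cut=shift 3 in [shift 3,shift 3]; anneal=shift 1 in [shift 1,shift 5]; finish=shift 1 in [shift 1,shift 5]; grind=shift 7 in [shift 7,shift 8]; max 3 per shift (cap 3).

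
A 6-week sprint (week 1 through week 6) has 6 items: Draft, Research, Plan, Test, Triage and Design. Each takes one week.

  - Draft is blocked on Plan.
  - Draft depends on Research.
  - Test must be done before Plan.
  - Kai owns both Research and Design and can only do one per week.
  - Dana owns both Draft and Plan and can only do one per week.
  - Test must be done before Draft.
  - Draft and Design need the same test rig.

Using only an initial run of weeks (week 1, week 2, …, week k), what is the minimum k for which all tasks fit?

3 weeks

The precedence chain requires at least 3 distinct weeks.
3 works (last occupied week: week 3): for example Draft -> week 3, Design -> week 2, Research -> week 1, Triage -> week 1, Test -> week 1, Plan -> week 2.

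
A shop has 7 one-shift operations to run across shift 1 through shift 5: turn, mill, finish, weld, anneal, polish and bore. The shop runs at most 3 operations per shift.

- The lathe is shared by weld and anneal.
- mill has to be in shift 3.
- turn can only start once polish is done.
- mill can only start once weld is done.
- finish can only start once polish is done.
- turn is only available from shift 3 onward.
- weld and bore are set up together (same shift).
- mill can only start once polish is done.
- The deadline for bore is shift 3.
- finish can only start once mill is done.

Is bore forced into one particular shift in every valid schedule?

bore can be shift 1 (e.g. weld -> shift 1; turn -> shift 3; bore -> shift 1; mill -> shift 3; finish -> shift 4; polish -> shift 1; anneal -> shift 2) or shift 2 (e.g. polish in shift 1; turn in shift 3; weld in shift 2; anneal in shift 1; bore in shift 2; mill in shift 3; finish in shift 4).

No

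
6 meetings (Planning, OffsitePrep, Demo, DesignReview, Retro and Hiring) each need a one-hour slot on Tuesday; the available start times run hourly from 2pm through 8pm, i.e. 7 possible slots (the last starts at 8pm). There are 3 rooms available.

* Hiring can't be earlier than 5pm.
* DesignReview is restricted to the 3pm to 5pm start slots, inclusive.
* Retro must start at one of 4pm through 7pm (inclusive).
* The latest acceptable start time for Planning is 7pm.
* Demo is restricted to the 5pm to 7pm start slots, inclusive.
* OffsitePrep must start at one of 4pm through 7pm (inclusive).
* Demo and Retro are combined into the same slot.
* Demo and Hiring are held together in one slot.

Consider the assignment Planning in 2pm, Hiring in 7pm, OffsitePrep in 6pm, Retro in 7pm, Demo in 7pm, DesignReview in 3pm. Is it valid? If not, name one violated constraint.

Valid

Demo and Hiring are held together in one slot — holds.
The latest acceptable start time for Planning is 7pm — holds.
DesignReview is restricted to the 3pm to 5pm start slots, inclusive — holds.
OffsitePrep must start at one of 4pm through 7pm (inclusive) — holds.
Demo and Retro are combined into the same slot — holds.
Demo is restricted to the 5pm to 7pm start slots, inclusive — holds.
There are 3 rooms available — holds.
Hiring can't be earlier than 5pm — holds.
Retro must start at one of 4pm through 7pm (inclusive) — holds.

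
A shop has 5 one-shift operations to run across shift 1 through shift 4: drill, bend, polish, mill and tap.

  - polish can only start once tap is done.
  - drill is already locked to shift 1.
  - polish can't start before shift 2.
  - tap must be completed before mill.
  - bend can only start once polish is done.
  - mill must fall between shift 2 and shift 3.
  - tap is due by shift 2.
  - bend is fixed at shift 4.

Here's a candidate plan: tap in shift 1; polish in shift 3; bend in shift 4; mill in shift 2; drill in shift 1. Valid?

Yes, all constraints hold

tap is due by shift 2 — holds.
tap must be completed before mill — holds.
drill is already locked to shift 1 — holds.
bend can only start once polish is done — holds.
polish can't start before shift 2 — holds.
polish can only start once tap is done — holds.
bend is fixed at shift 4 — holds.
mill must fall between shift 2 and shift 3 — holds.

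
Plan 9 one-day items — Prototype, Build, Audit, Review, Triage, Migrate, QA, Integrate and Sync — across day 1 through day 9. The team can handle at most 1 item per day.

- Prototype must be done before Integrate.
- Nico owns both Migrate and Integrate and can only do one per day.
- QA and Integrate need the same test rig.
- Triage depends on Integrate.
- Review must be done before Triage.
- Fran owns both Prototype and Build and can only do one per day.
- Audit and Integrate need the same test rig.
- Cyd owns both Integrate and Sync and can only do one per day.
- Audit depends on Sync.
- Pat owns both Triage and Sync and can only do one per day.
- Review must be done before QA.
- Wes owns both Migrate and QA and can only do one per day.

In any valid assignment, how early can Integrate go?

day 2

Precedence pushes Integrate to at least day 2; downstream work caps Integrate at day 8.
Integrate at day 2 is achievable: Sync -> day 5, Audit -> day 6, Review -> day 3, Prototype -> day 1, Triage -> day 4, Build -> day 8, QA -> day 7, Migrate -> day 9, Integrate -> day 2.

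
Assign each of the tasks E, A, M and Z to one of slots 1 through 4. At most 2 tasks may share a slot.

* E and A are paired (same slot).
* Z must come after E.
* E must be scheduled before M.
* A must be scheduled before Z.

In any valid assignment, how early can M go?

Precedence pushes M to at least 2.
M at 2 is achievable: M in 2; E in 1; A in 1; Z in 2.

2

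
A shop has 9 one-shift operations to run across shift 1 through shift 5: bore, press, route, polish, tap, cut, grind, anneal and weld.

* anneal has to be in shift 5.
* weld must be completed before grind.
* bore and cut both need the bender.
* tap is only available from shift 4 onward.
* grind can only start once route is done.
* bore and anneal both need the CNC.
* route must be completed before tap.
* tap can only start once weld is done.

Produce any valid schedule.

tap=shift 4, grind=shift 2, cut=shift 2, route=shift 1, bore=shift 1, weld=shift 1, press=shift 1, anneal=shift 5, polish=shift 1

Checking: route(shift 1) before tap(shift 4); weld(shift 1) before tap(shift 4); weld(shift 1) before grind(shift 2); route(shift 1) before grind(shift 2); bore(shift 1) != anneal(shift 5); bore(shift 1) != cut(shift 2); tap=shift 4 in [shift 4,shift 5]; anneal=shift 5 in [shift 5,shift 5].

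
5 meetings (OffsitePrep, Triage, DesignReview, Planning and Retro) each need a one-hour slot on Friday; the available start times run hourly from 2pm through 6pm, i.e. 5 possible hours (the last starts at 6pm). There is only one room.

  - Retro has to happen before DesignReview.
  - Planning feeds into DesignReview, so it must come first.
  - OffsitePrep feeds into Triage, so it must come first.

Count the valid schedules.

20

Splitting on OffsitePrep: it can be 2pm (8), 3pm (6), 4pm (4), 5pm (2). Listing each branch's schedules as (Triage, DesignReview, Planning, Retro):
OffsitePrep=2pm: (3pm,6pm,4pm,5pm) (3pm,6pm,5pm,4pm) (4pm,6pm,3pm,5pm) (4pm,6pm,5pm,3pm) (5pm,6pm,3pm,4pm) (5pm,6pm,4pm,3pm) (6pm,5pm,3pm,4pm) (6pm,5pm,4pm,3pm) — 8.
OffsitePrep=3pm: (4pm,6pm,2pm,5pm) (4pm,6pm,5pm,2pm) (5pm,6pm,2pm,4pm) (5pm,6pm,4pm,2pm) (6pm,5pm,2pm,4pm) (6pm,5pm,4pm,2pm) — 6.
OffsitePrep=4pm: (5pm,6pm,2pm,3pm) (5pm,6pm,3pm,2pm) (6pm,5pm,2pm,3pm) (6pm,5pm,3pm,2pm) — 4.
OffsitePrep=5pm: (6pm,4pm,2pm,3pm) (6pm,4pm,3pm,2pm) — 2.
Summing: 8 + 6 + 4 + 2 = 20.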